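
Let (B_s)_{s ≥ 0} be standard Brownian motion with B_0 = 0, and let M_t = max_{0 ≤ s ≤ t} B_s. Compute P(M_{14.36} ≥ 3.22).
P(M_{14.36} ≥ 3.22) = 2·P(B_{14.36} ≥ 3.22) = 2(1 − Φ(3.22/√14.36)) ≈ 0.3955

By the reflection principle for Brownian motion, P(M_t ≥ a) = 2 · P(B_t ≥ a) for a ≥ 0. Since B_t ~ N(0, t), P(B_t ≥ 3.22) = 1 − Φ(3.22/√t) = 1 − Φ(3.22/√14.36) = 1 − Φ(0.8497). So
  P(M_{14.36} ≥ 3.22) = 2(1 − Φ(0.8497)) ≈ 0.3955.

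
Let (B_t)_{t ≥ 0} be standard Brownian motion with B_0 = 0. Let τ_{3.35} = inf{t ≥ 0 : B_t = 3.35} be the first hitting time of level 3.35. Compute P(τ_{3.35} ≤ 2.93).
P(τ_{3.35} ≤ 2.93) = 2(1 − Φ(3.35/√2.93)) = 2(1 − Φ(1.9571)) ≈ 0.0503

By the reflection principle for standard BM, P(τ_b ≤ t) = 2 · P(B_t ≥ b). Since B_t ~ N(0, t), P(B_t ≥ 3.35) = 1 − Φ(3.35/√t) = 1 − Φ(3.35/√2.93) = 1 − Φ(1.9571) ≈ 0.02517. Doubling: P(τ_{3.35} ≤ 2.93) ≈ 2 · 0.02517 = 0.05034 ≈ 0.0503.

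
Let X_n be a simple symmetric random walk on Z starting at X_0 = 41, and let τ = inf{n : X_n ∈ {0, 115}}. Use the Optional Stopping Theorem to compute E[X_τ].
E[X_τ] = 41

X_n is a martingale and τ is a bounded-mean stopping time (indeed τ is finite a.s. with bounded expectation since the walk is in a bounded region). By the OST, E[X_τ] = E[X_0] = 41. Equivalently: E[X_τ] = 115 · P(hit 115 first) + 0 · P(hit 0 first) = 115 · (41/115) = 41.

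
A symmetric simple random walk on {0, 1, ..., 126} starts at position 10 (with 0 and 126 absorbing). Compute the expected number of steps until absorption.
E[τ | X_0 = 10] = 1160

Let v_k = E[τ | X_0 = k]. Boundary: v_0 = v_126 = 0. Recurrence: v_k = 1 + (v_{k-1} + v_{k+1})/2 for 1 ≤ k ≤ 125. The particular solution to v_k − (v_{k-1} + v_{k+1})/2 = 1 is v_k = −k^2. Adding homogeneous solution A + B k and matching boundaries gives v_k = k (126 − k). Substituting k = 10: v_10 = 10 · 116 = 1160.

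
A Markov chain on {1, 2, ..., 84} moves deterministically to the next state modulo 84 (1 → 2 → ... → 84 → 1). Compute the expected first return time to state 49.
E[T_49 | X_0 = 49] = 84

The chain cycles deterministically, so starting at state 49 it returns in exactly 84 steps. Equivalently, the stationary distribution is uniform π_j = 1/84 for every state j, so by Kac's formula E[T_49] = 1/π_49 = 84.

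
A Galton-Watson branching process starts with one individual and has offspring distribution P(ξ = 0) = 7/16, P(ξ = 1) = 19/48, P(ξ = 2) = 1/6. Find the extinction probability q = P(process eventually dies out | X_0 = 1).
q = 1

Mean offspring μ = 0·7/16 + 1·19/48 + 2·1/6 = 35/48 ≤ 1. For μ ≤ 1 with offspring not concentrated at 1, the Galton-Watson process goes extinct almost surely, so q = 1.
(Algebraic check: The pgf is f(s) = 7/16 + 19/48·s + 1/6·s². The extinction probability q is the smallest fixed point of f in [0, 1]. Setting s = f(s):
  1/6·s² + (19/48 − 1)·s + 7/16 = 0
  1/6·s² − (7/16 + 1/6)·s + 7/16 = 0
which factors as (s − 1)·(1/6·s − 7/16) = 0, giving roots s = 1 and s = (7/16)/(1/6) = 21/8. Since 21/8 ≥ 1, the smallest root in [0, 1] is s = 1.)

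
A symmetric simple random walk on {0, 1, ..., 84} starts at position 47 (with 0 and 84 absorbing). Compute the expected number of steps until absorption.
E[τ | X_0 = 47] = 1739

Let v_k = E[τ | X_0 = k]. Boundary: v_0 = v_84 = 0. Recurrence: v_k = 1 + (v_{k-1} + v_{k+1})/2 for 1 ≤ k ≤ 83. The particular solution to v_k − (v_{k-1} + v_{k+1})/2 = 1 is v_k = −k^2. Adding homogeneous solution A + B k and matching boundaries gives v_k = k (84 − k). Substituting k = 47: v_47 = 47 · 37 = 1739.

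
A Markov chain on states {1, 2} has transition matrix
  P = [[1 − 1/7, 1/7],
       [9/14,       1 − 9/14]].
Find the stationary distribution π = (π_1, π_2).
π_1 = 9/11, π_2 = 2/11

Solve πP = π with π_1 + π_2 = 1. From πP = π: π_1 · (1 − 1/7) + π_2 · 9/14 = π_1 ⇒ π_2 · 9/14 = π_1 · 1/7 ⇒ π_2/π_1 = (1/7)/(9/14) = 2/9. Together with π_1 + π_2 = 1:
  π_1 = (9/14)/(1/7 + 9/14) = (9/14)/(11/14) = 9/11,
  π_2 = (1/7)/(1/7 + 9/14) = (1/7)/(11/14) = 2/11.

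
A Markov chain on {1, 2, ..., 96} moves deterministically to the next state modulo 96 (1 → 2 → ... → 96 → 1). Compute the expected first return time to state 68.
E[T_68 | X_0 = 68] = 96

The chain cycles deterministically, so starting at state 68 it returns in exactly 96 steps. Equivalently, the stationary distribution is uniform π_j = 1/96 for every state j, so by Kac's formula E[T_68] = 1/π_68 = 96.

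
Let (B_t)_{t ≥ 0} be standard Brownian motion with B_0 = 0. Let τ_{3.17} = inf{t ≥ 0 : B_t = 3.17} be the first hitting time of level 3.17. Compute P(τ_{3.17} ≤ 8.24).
P(τ_{3.17} ≤ 8.24) = 2(1 − Φ(3.17/√8.24)) = 2(1 − Φ(1.1043)) ≈ 0.2695

By the reflection principle for standard BM, P(τ_b ≤ t) = 2 · P(B_t ≥ b). Since B_t ~ N(0, t), P(B_t ≥ 3.17) = 1 − Φ(3.17/√t) = 1 − Φ(3.17/√8.24) = 1 − Φ(1.1043) ≈ 0.13473. Doubling: P(τ_{3.17} ≤ 8.24) ≈ 2 · 0.13473 = 0.26946 ≈ 0.2695.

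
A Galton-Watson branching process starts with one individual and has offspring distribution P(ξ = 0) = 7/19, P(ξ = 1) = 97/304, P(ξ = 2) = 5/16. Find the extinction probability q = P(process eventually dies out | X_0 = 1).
q = 1

Mean offspring μ = 0·7/19 + 1·97/304 + 2·5/16 = 287/304 ≤ 1. For μ ≤ 1 with offspring not concentrated at 1, the Galton-Watson process goes extinct almost surely, so q = 1.
(Algebraic check: The pgf is f(s) = 7/19 + 97/304·s + 5/16·s². The extinction probability q is the smallest fixed point of f in [0, 1]. Setting s = f(s):
  5/16·s² + (97/304 − 1)·s + 7/19 = 0
  5/16·s² − (7/19 + 5/16)·s + 7/19 = 0
which factors as (s − 1)·(5/16·s − 7/19) = 0, giving roots s = 1 and s = (7/19)/(5/16) = 112/95. Since 112/95 ≥ 1, the smallest root in [0, 1] is s = 1.)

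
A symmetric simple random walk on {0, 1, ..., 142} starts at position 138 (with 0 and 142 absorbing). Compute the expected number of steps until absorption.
E[τ | X_0 = 138] = 552

Let v_k = E[τ | X_0 = k]. Boundary: v_0 = v_142 = 0. Recurrence: v_k = 1 + (v_{k-1} + v_{k+1})/2 for 1 ≤ k ≤ 141. The particular solution to v_k − (v_{k-1} + v_{k+1})/2 = 1 is v_k = −k^2. Adding homogeneous solution A + B k and matching boundaries gives v_k = k (142 − k). Substituting k = 138: v_138 = 138 · 4 = 552.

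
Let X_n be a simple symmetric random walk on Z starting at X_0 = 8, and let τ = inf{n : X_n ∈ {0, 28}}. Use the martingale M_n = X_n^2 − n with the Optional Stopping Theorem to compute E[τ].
E[τ] = 160

M_n = X_n^2 − n is a martingale (since E[X_{n+1}^2 | F_n] = X_n^2 + 1). By OST (τ has finite mean in a bounded region), E[M_τ] = E[M_0] = X_0^2 − 0 = 8^2 = 64. Also E[M_τ] = E[X_τ^2] − E[τ]. The walk exits at 0 or 28, with P(hit 28 first) = 8/28, so E[X_τ^2] = 28^2 · 8/28 + 0 = 224. Thus E[τ] = E[X_τ^2] − E[M_τ] = 224 − 64 = 160 = 8(28 − 8) = 160.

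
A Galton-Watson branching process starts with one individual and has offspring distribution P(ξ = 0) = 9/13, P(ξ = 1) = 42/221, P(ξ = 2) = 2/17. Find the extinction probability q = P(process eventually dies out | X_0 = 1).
q = 1

Mean offspring μ = 0·9/13 + 1·42/221 + 2·2/17 = 94/221 ≤ 1. For μ ≤ 1 with offspring not concentrated at 1, the Galton-Watson process goes extinct almost surely, so q = 1.
(Algebraic check: The pgf is f(s) = 9/13 + 42/221·s + 2/17·s². The extinction probability q is the smallest fixed point of f in [0, 1]. Setting s = f(s):
  2/17·s² + (42/221 − 1)·s + 9/13 = 0
  2/17·s² − (9/13 + 2/17)·s + 9/13 = 0
which factors as (s − 1)·(2/17·s − 9/13) = 0, giving roots s = 1 and s = (9/13)/(2/17) = 153/26. Since 153/26 ≥ 1, the smallest root in [0, 1] is s = 1.)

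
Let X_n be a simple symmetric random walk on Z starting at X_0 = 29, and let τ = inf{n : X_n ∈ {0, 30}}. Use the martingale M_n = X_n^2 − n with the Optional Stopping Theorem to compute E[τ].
E[τ] = 29

M_n = X_n^2 − n is a martingale (since E[X_{n+1}^2 | F_n] = X_n^2 + 1). By OST (τ has finite mean in a bounded region), E[M_τ] = E[M_0] = X_0^2 − 0 = 29^2 = 841. Also E[M_τ] = E[X_τ^2] − E[τ]. The walk exits at 0 or 30, with P(hit 30 first) = 29/30, so E[X_τ^2] = 30^2 · 29/30 + 0 = 870. Thus E[τ] = E[X_τ^2] − E[M_τ] = 870 − 841 = 29 = 29(30 − 29) = 29.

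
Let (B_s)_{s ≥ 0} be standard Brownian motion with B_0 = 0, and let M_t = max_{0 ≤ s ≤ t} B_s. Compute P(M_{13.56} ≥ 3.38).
P(M_{13.56} ≥ 3.38) = 2·P(B_{13.56} ≥ 3.38) = 2(1 − Φ(3.38/√13.56)) ≈ 0.3587

By the reflection principle for Brownian motion, P(M_t ≥ a) = 2 · P(B_t ≥ a) for a ≥ 0. Since B_t ~ N(0, t), P(B_t ≥ 3.38) = 1 − Φ(3.38/√t) = 1 − Φ(3.38/√13.56) = 1 − Φ(0.9179). So
  P(M_{13.56} ≥ 3.38) = 2(1 − Φ(0.9179)) ≈ 0.3587.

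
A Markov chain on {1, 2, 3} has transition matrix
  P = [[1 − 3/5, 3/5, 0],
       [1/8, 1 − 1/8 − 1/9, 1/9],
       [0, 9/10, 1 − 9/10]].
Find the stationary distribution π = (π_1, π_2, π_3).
π = (135/863, 648/863, 80/863)

This is a birth-death chain on three states, which satisfies detailed balance: π_1 · P_{12} = π_2 · P_{21} and π_2 · P_{23} = π_3 · P_{32}.
From π_1 · 3/5 = π_2 · 1/8: π_2/π_1 = (3/5)/(1/8) = 24/5.
From π_2 · 1/9 = π_3 · 9/10: π_3/π_2 = (1/9)/(9/10) = 10/81.
Take π_1 proportional to 1; then unnormalized π = (1, 24/5, 16/27). Normalize by dividing by the sum 863/135:
  π = (135/863, 648/863, 80/863).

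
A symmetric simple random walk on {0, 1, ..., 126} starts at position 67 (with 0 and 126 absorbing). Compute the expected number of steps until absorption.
E[τ | X_0 = 67] = 3953

Let v_k = E[τ | X_0 = k]. Boundary: v_0 = v_126 = 0. Recurrence: v_k = 1 + (v_{k-1} + v_{k+1})/2 for 1 ≤ k ≤ 125. The particular solution to v_k − (v_{k-1} + v_{k+1})/2 = 1 is v_k = −k^2. Adding homogeneous solution A + B k and matching boundaries gives v_k = k (126 − k). Substituting k = 67: v_67 = 67 · 59 = 3953.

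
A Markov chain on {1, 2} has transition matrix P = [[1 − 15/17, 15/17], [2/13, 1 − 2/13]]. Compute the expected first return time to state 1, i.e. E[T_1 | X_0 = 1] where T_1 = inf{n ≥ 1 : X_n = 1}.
E[T_1 | X_0 = 1] = 1/π_1 = 229/34

For an irreducible recurrent Markov chain with stationary distribution π, E[T_i | X_0 = i] = 1/π_i (Kac's formula). Here π_1 = (2/13)/(15/17 + 2/13) = (2/13)/(229/221) = 34/229, so E[T_1 | X_0 = 1] = 1/π_1 = (15/17 + 2/13)/(2/13) = (229/221)/(2/13) = 229/34.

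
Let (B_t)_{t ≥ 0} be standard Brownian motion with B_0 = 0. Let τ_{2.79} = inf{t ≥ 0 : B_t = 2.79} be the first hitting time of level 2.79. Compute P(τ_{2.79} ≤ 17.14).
P(τ_{2.79} ≤ 17.14) = 2(1 − Φ(2.79/√17.14)) = 2(1 − Φ(0.6739)) ≈ 0.5004

By the reflection principle for standard BM, P(τ_b ≤ t) = 2 · P(B_t ≥ b). Since B_t ~ N(0, t), P(B_t ≥ 2.79) = 1 − Φ(2.79/√t) = 1 − Φ(2.79/√17.14) = 1 − Φ(0.6739) ≈ 0.25019. Doubling: P(τ_{2.79} ≤ 17.14) ≈ 2 · 0.25019 = 0.50038 ≈ 0.5004.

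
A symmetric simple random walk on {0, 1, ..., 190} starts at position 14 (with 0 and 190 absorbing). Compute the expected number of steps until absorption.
E[τ | X_0 = 14] = 2464

Let v_k = E[τ | X_0 = k]. Boundary: v_0 = v_190 = 0. Recurrence: v_k = 1 + (v_{k-1} + v_{k+1})/2 for 1 ≤ k ≤ 189. The particular solution to v_k − (v_{k-1} + v_{k+1})/2 = 1 is v_k = −k^2. Adding homogeneous solution A + B k and matching boundaries gives v_k = k (190 − k). Substituting k = 14: v_14 = 14 · 176 = 2464.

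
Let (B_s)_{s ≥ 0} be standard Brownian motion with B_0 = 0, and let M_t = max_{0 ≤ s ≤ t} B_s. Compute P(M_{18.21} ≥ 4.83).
P(M_{18.21} ≥ 4.83) = 2·P(B_{18.21} ≥ 4.83) = 2(1 − Φ(4.83/√18.21)) ≈ 0.2577

By the reflection principle for Brownian motion, P(M_t ≥ a) = 2 · P(B_t ≥ a) for a ≥ 0. Since B_t ~ N(0, t), P(B_t ≥ 4.83) = 1 − Φ(4.83/√t) = 1 − Φ(4.83/√18.21) = 1 − Φ(1.1319). So
  P(M_{18.21} ≥ 4.83) = 2(1 − Φ(1.1319)) ≈ 0.2577.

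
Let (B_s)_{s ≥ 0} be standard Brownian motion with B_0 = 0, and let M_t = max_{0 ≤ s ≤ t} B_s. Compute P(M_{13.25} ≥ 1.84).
P(M_{13.25} ≥ 1.84) = 2·P(B_{13.25} ≥ 1.84) = 2(1 − Φ(1.84/√13.25)) ≈ 0.6132

By the reflection principle for Brownian motion, P(M_t ≥ a) = 2 · P(B_t ≥ a) for a ≥ 0. Since B_t ~ N(0, t), P(B_t ≥ 1.84) = 1 − Φ(1.84/√t) = 1 − Φ(1.84/√13.25) = 1 − Φ(0.5055). So
  P(M_{13.25} ≥ 1.84) = 2(1 − Φ(0.5055)) ≈ 0.6132.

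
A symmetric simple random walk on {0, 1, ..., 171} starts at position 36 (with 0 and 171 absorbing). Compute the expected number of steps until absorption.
E[τ | X_0 = 36] = 4860

Let v_k = E[τ | X_0 = k]. Boundary: v_0 = v_171 = 0. Recurrence: v_k = 1 + (v_{k-1} + v_{k+1})/2 for 1 ≤ k ≤ 170. The particular solution to v_k − (v_{k-1} + v_{k+1})/2 = 1 is v_k = −k^2. Adding homogeneous solution A + B k and matching boundaries gives v_k = k (171 − k). Substituting k = 36: v_36 = 36 · 135 = 4860.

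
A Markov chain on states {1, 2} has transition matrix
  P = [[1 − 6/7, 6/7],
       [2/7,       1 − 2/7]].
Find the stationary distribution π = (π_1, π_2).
π_1 = 1/4, π_2 = 3/4

Solve πP = π with π_1 + π_2 = 1. From πP = π: π_1 · (1 − 6/7) + π_2 · 2/7 = π_1 ⇒ π_2 · 2/7 = π_1 · 6/7 ⇒ π_2/π_1 = (6/7)/(2/7) = 3. Together with π_1 + π_2 = 1:
  π_1 = (2/7)/(6/7 + 2/7) = (2/7)/(8/7) = 1/4,
  π_2 = (6/7)/(6/7 + 2/7) = (6/7)/(8/7) = 3/4.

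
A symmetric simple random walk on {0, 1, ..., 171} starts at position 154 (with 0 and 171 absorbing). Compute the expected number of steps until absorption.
E[τ | X_0 = 154] = 2618

Let v_k = E[τ | X_0 = k]. Boundary: v_0 = v_171 = 0. Recurrence: v_k = 1 + (v_{k-1} + v_{k+1})/2 for 1 ≤ k ≤ 170. The particular solution to v_k − (v_{k-1} + v_{k+1})/2 = 1 is v_k = −k^2. Adding homogeneous solution A + B k and matching boundaries gives v_k = k (171 − k). Substituting k = 154: v_154 = 154 · 17 = 2618.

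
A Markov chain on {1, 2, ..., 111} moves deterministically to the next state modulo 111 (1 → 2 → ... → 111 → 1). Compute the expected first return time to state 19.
E[T_19 | X_0 = 19] = 111

The chain cycles deterministically, so starting at state 19 it returns in exactly 111 steps. Equivalently, the stationary distribution is uniform π_j = 1/111 for every state j, so by Kac's formula E[T_19] = 1/π_19 = 111.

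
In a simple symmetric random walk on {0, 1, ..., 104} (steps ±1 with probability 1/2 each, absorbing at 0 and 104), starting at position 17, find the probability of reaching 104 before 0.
P(hit 104 before 0) = 17/104

Let u_k = P(hit 104 before 0 | start at k). Then u_0 = 0, u_104 = 1, and u_k = u_{k-1}/2 + u_{k+1}/2 for 1 ≤ k ≤ 103. This harmonic recurrence is solved by u_k = k/104, giving u_17 = 17/104.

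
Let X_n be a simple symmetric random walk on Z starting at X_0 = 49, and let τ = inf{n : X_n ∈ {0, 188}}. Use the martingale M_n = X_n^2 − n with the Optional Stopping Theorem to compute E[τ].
E[τ] = 6811

M_n = X_n^2 − n is a martingale (since E[X_{n+1}^2 | F_n] = X_n^2 + 1). By OST (τ has finite mean in a bounded region), E[M_τ] = E[M_0] = X_0^2 − 0 = 49^2 = 2401. Also E[M_τ] = E[X_τ^2] − E[τ]. The walk exits at 0 or 188, with P(hit 188 first) = 49/188, so E[X_τ^2] = 188^2 · 49/188 + 0 = 9212. Thus E[τ] = E[X_τ^2] − E[M_τ] = 9212 − 2401 = 6811 = 49(188 − 49) = 6811.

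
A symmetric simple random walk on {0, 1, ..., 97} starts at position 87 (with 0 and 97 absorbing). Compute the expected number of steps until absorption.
E[τ | X_0 = 87] = 870

Let v_k = E[τ | X_0 = k]. Boundary: v_0 = v_97 = 0. Recurrence: v_k = 1 + (v_{k-1} + v_{k+1})/2 for 1 ≤ k ≤ 96. The particular solution to v_k − (v_{k-1} + v_{k+1})/2 = 1 is v_k = −k^2. Adding homogeneous solution A + B k and matching boundaries gives v_k = k (97 − k). Substituting k = 87: v_87 = 87 · 10 = 870.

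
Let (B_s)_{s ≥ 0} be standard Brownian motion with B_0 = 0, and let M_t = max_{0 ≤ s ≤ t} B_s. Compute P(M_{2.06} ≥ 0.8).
P(M_{2.06} ≥ 0.8) = 2·P(B_{2.06} ≥ 0.8) = 2(1 − Φ(0.8/√2.06)) ≈ 0.5773

By the reflection principle for Brownian motion, P(M_t ≥ a) = 2 · P(B_t ≥ a) for a ≥ 0. Since B_t ~ N(0, t), P(B_t ≥ 0.8) = 1 − Φ(0.8/√t) = 1 − Φ(0.8/√2.06) = 1 − Φ(0.5574). So
  P(M_{2.06} ≥ 0.8) = 2(1 − Φ(0.5574)) ≈ 0.5773.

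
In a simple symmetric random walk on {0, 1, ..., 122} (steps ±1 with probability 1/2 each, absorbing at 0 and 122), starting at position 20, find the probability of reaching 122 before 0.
P(hit 122 before 0) = 20/122 = 10/61

Let u_k = P(hit 122 before 0 | start at k). Then u_0 = 0, u_122 = 1, and u_k = u_{k-1}/2 + u_{k+1}/2 for 1 ≤ k ≤ 121. This harmonic recurrence is solved by u_k = k/122, giving u_20 = 20/122 = 10/61.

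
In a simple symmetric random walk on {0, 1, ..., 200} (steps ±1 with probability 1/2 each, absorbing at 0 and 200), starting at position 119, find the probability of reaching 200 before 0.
P(hit 200 before 0) = 119/200

Let u_k = P(hit 200 before 0 | start at k). Then u_0 = 0, u_200 = 1, and u_k = u_{k-1}/2 + u_{k+1}/2 for 1 ≤ k ≤ 199. This harmonic recurrence is solved by u_k = k/200, giving u_119 = 119/200.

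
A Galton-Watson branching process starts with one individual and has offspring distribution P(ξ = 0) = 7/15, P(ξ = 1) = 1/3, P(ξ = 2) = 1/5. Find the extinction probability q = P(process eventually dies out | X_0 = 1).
q = 1

Mean offspring μ = 0·7/15 + 1·1/3 + 2·1/5 = 11/15 ≤ 1. For μ ≤ 1 with offspring not concentrated at 1, the Galton-Watson process goes extinct almost surely, so q = 1.
(Algebraic check: The pgf is f(s) = 7/15 + 1/3·s + 1/5·s². The extinction probability q is the smallest fixed point of f in [0, 1]. Setting s = f(s):
  1/5·s² + (1/3 − 1)·s + 7/15 = 0
  1/5·s² − (7/15 + 1/5)·s + 7/15 = 0
which factors as (s − 1)·(1/5·s − 7/15) = 0, giving roots s = 1 and s = (7/15)/(1/5) = 7/3. Since 7/3 ≥ 1, the smallest root in [0, 1] is s = 1.)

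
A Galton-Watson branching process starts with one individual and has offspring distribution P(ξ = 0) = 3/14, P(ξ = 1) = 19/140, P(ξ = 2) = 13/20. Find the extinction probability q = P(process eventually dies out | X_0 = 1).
q = 30/91

The pgf is f(s) = 3/14 + 19/140·s + 13/20·s². The extinction probability q is the smallest fixed point of f in [0, 1]. Setting s = f(s):
  13/20·s² + (19/140 − 1)·s + 3/14 = 0
  13/20·s² − (3/14 + 13/20)·s + 3/14 = 0
which factors as (s − 1)·(13/20·s − 3/14) = 0, giving roots s = 1 and s = (3/14)/(13/20) = 30/91.
Mean offspring μ = 19/140 + 2·13/20 = 201/140 > 1 (supercritical), so q < 1. The extinction probability is the smaller root: q = (3/14)/(13/20) = 30/91.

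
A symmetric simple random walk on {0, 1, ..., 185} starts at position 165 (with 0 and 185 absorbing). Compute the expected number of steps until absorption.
E[τ | X_0 = 165] = 3300

Let v_k = E[τ | X_0 = k]. Boundary: v_0 = v_185 = 0. Recurrence: v_k = 1 + (v_{k-1} + v_{k+1})/2 for 1 ≤ k ≤ 184. The particular solution to v_k − (v_{k-1} + v_{k+1})/2 = 1 is v_k = −k^2. Adding homogeneous solution A + B k and matching boundaries gives v_k = k (185 − k). Substituting k = 165: v_165 = 165 · 20 = 3300.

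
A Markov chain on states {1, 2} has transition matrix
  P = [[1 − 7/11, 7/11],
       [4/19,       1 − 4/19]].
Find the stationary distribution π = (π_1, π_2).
π_1 = 44/177, π_2 = 133/177

Solve πP = π with π_1 + π_2 = 1. From πP = π: π_1 · (1 − 7/11) + π_2 · 4/19 = π_1 ⇒ π_2 · 4/19 = π_1 · 7/11 ⇒ π_2/π_1 = (7/11)/(4/19) = 133/44. Together with π_1 + π_2 = 1:
  π_1 = (4/19)/(7/11 + 4/19) = (4/19)/(177/209) = 44/177,
  π_2 = (7/11)/(7/11 + 4/19) = (7/11)/(177/209) = 133/177.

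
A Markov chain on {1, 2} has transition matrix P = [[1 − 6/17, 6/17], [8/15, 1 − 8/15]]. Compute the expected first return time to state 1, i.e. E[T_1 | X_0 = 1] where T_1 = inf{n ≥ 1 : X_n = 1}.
E[T_1 | X_0 = 1] = 1/π_1 = 113/68

For an irreducible recurrent Markov chain with stationary distribution π, E[T_i | X_0 = i] = 1/π_i (Kac's formula). Here π_1 = (8/15)/(6/17 + 8/15) = (8/15)/(226/255) = 68/113, so E[T_1 | X_0 = 1] = 1/π_1 = (6/17 + 8/15)/(8/15) = (226/255)/(8/15) = 113/68.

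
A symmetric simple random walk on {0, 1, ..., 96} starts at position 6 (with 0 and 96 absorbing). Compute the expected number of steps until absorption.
E[τ | X_0 = 6] = 540

Let v_k = E[τ | X_0 = k]. Boundary: v_0 = v_96 = 0. Recurrence: v_k = 1 + (v_{k-1} + v_{k+1})/2 for 1 ≤ k ≤ 95. The particular solution to v_k − (v_{k-1} + v_{k+1})/2 = 1 is v_k = −k^2. Adding homogeneous solution A + B k and matching boundaries gives v_k = k (96 − k). Substituting k = 6: v_6 = 6 · 90 = 540.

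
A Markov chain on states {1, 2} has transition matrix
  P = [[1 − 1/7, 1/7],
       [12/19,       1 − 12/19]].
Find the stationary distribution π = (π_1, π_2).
π_1 = 84/103, π_2 = 19/103

Solve πP = π with π_1 + π_2 = 1. From πP = π: π_1 · (1 − 1/7) + π_2 · 12/19 = π_1 ⇒ π_2 · 12/19 = π_1 · 1/7 ⇒ π_2/π_1 = (1/7)/(12/19) = 19/84. Together with π_1 + π_2 = 1:
  π_1 = (12/19)/(1/7 + 12/19) = (12/19)/(103/133) = 84/103,
  π_2 = (1/7)/(1/7 + 12/19) = (1/7)/(103/133) = 19/103.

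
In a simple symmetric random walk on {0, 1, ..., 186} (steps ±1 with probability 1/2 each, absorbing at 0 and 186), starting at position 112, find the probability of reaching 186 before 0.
P(hit 186 before 0) = 112/186 = 56/93

Let u_k = P(hit 186 before 0 | start at k). Then u_0 = 0, u_186 = 1, and u_k = u_{k-1}/2 + u_{k+1}/2 for 1 ≤ k ≤ 185. This harmonic recurrence is solved by u_k = k/186, giving u_112 = 112/186 = 56/93.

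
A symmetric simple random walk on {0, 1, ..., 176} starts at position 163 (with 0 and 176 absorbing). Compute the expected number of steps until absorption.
E[τ | X_0 = 163] = 2119

Let v_k = E[τ | X_0 = k]. Boundary: v_0 = v_176 = 0. Recurrence: v_k = 1 + (v_{k-1} + v_{k+1})/2 for 1 ≤ k ≤ 175. The particular solution to v_k − (v_{k-1} + v_{k+1})/2 = 1 is v_k = −k^2. Adding homogeneous solution A + B k and matching boundaries gives v_k = k (176 − k). Substituting k = 163: v_163 = 163 · 13 = 2119.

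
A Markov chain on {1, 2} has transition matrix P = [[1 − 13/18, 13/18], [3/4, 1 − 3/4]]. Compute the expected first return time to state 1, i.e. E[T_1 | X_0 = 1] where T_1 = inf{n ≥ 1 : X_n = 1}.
E[T_1 | X_0 = 1] = 1/π_1 = 53/27

For an irreducible recurrent Markov chain with stationary distribution π, E[T_i | X_0 = i] = 1/π_i (Kac's formula). Here π_1 = (3/4)/(13/18 + 3/4) = (3/4)/(53/36) = 27/53, so E[T_1 | X_0 = 1] = 1/π_1 = (13/18 + 3/4)/(3/4) = (53/36)/(3/4) = 53/27.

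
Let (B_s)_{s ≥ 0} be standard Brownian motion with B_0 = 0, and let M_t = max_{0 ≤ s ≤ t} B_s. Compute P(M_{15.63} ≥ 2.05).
P(M_{15.63} ≥ 2.05) = 2·P(B_{15.63} ≥ 2.05) = 2(1 − Φ(2.05/√15.63)) ≈ 0.6041

By the reflection principle for Brownian motion, P(M_t ≥ a) = 2 · P(B_t ≥ a) for a ≥ 0. Since B_t ~ N(0, t), P(B_t ≥ 2.05) = 1 − Φ(2.05/√t) = 1 − Φ(2.05/√15.63) = 1 − Φ(0.5185). So
  P(M_{15.63} ≥ 2.05) = 2(1 − Φ(0.5185)) ≈ 0.6041.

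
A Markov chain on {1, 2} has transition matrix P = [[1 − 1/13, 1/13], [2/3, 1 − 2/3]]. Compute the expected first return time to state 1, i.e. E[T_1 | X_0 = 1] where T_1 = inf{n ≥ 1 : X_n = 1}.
E[T_1 | X_0 = 1] = 1/π_1 = 29/26

For an irreducible recurrent Markov chain with stationary distribution π, E[T_i | X_0 = i] = 1/π_i (Kac's formula). Here π_1 = (2/3)/(1/13 + 2/3) = (2/3)/(29/39) = 26/29, so E[T_1 | X_0 = 1] = 1/π_1 = (1/13 + 2/3)/(2/3) = (29/39)/(2/3) = 29/26.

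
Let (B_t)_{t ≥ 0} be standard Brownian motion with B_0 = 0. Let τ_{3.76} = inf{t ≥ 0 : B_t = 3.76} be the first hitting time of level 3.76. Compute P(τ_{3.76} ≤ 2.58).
P(τ_{3.76} ≤ 2.58) = 2(1 − Φ(3.76/√2.58)) = 2(1 − Φ(2.3409)) ≈ 0.0192

By the reflection principle for standard BM, P(τ_b ≤ t) = 2 · P(B_t ≥ b). Since B_t ~ N(0, t), P(B_t ≥ 3.76) = 1 − Φ(3.76/√t) = 1 − Φ(3.76/√2.58) = 1 − Φ(2.3409) ≈ 0.00962. Doubling: P(τ_{3.76} ≤ 2.58) ≈ 2 · 0.00962 = 0.01924 ≈ 0.0192.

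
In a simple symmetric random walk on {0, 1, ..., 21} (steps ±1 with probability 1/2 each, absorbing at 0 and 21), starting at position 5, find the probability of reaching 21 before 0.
P(hit 21 before 0) = 5/21

Let u_k = P(hit 21 before 0 | start at k). Then u_0 = 0, u_21 = 1, and u_k = u_{k-1}/2 + u_{k+1}/2 for 1 ≤ k ≤ 20. This harmonic recurrence is solved by u_k = k/21, giving u_5 = 5/21.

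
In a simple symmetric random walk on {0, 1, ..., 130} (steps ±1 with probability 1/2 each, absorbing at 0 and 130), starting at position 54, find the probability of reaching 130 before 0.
P(hit 130 before 0) = 54/130 = 27/65

Let u_k = P(hit 130 before 0 | start at k). Then u_0 = 0, u_130 = 1, and u_k = u_{k-1}/2 + u_{k+1}/2 for 1 ≤ k ≤ 129. This harmonic recurrence is solved by u_k = k/130, giving u_54 = 54/130 = 27/65.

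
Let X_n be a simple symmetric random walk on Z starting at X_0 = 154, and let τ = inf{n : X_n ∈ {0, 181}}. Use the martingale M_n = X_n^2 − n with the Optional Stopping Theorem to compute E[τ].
E[τ] = 4158

M_n = X_n^2 − n is a martingale (since E[X_{n+1}^2 | F_n] = X_n^2 + 1). By OST (τ has finite mean in a bounded region), E[M_τ] = E[M_0] = X_0^2 − 0 = 154^2 = 23716. Also E[M_τ] = E[X_τ^2] − E[τ]. The walk exits at 0 or 181, with P(hit 181 first) = 154/181, so E[X_τ^2] = 181^2 · 154/181 + 0 = 27874. Thus E[τ] = E[X_τ^2] − E[M_τ] = 27874 − 23716 = 4158 = 154(181 − 154) = 4158.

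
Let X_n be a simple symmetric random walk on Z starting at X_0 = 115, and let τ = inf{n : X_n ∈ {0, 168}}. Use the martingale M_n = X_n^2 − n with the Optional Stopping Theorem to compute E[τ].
E[τ] = 6095

M_n = X_n^2 − n is a martingale (since E[X_{n+1}^2 | F_n] = X_n^2 + 1). By OST (τ has finite mean in a bounded region), E[M_τ] = E[M_0] = X_0^2 − 0 = 115^2 = 13225. Also E[M_τ] = E[X_τ^2] − E[τ]. The walk exits at 0 or 168, with P(hit 168 first) = 115/168, so E[X_τ^2] = 168^2 · 115/168 + 0 = 19320. Thus E[τ] = E[X_τ^2] − E[M_τ] = 19320 − 13225 = 6095 = 115(168 − 115) = 6095.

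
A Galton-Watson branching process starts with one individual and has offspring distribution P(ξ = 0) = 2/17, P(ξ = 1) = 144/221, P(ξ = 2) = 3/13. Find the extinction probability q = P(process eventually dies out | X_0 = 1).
q = 26/51

The pgf is f(s) = 2/17 + 144/221·s + 3/13·s². The extinction probability q is the smallest fixed point of f in [0, 1]. Setting s = f(s):
  3/13·s² + (144/221 − 1)·s + 2/17 = 0
  3/13·s² − (2/17 + 3/13)·s + 2/17 = 0
which factors as (s − 1)·(3/13·s − 2/17) = 0, giving roots s = 1 and s = (2/17)/(3/13) = 26/51.
Mean offspring μ = 144/221 + 2·3/13 = 246/221 > 1 (supercritical), so q < 1. The extinction probability is the smaller root: q = (2/17)/(3/13) = 26/51.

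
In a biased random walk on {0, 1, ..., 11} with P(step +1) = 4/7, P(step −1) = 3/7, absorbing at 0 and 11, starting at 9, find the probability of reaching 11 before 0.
P(hit 11 before 0) = (1 − (3/4)^9) / (1 − (3/4)^11) = 3879376/4017157

Let u_k denote P(reach 11 before 0 | start at k). Boundary: u_0 = 0, u_11 = 1. Recurrence: u_k = 4/7·u_{k+1} + 3/7·u_{k-1} for 1 ≤ k ≤ 10. Try u_k = A + B·r^k with r = q/p = (3/7)/(4/7) = 3/4. Substitution satisfies the recurrence; boundary conditions give:
  u_k = (1 − r^k) / (1 − r^N) = (1 − (3/4)^9) / (1 − (3/4)^11) = 3879376/4017157.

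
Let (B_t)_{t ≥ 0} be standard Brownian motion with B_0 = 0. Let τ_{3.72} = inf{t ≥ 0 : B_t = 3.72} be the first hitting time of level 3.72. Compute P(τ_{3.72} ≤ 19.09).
P(τ_{3.72} ≤ 19.09) = 2(1 − Φ(3.72/√19.09)) = 2(1 − Φ(0.8514)) ≈ 0.3945

By the reflection principle for standard BM, P(τ_b ≤ t) = 2 · P(B_t ≥ b). Since B_t ~ N(0, t), P(B_t ≥ 3.72) = 1 − Φ(3.72/√t) = 1 − Φ(3.72/√19.09) = 1 − Φ(0.8514) ≈ 0.19727. Doubling: P(τ_{3.72} ≤ 19.09) ≈ 2 · 0.19727 = 0.39454 ≈ 0.3945.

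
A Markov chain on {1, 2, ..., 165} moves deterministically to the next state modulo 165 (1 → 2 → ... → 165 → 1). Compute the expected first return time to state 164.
E[T_164 | X_0 = 164] = 165

The chain cycles deterministically, so starting at state 164 it returns in exactly 165 steps. Equivalently, the stationary distribution is uniform π_j = 1/165 for every state j, so by Kac's formula E[T_164] = 1/π_164 = 165.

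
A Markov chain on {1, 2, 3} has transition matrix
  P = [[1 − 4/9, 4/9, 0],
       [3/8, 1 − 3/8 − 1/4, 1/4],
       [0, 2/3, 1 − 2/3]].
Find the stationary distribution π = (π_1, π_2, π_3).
π = (27/71, 32/71, 12/71)

This is a birth-death chain on three states, which satisfies detailed balance: π_1 · P_{12} = π_2 · P_{21} and π_2 · P_{23} = π_3 · P_{32}.
From π_1 · 4/9 = π_2 · 3/8: π_2/π_1 = (4/9)/(3/8) = 32/27.
From π_2 · 1/4 = π_3 · 2/3: π_3/π_2 = (1/4)/(2/3) = 3/8.
Take π_1 proportional to 1; then unnormalized π = (1, 32/27, 4/9). Normalize by dividing by the sum 71/27:
  π = (27/71, 32/71, 12/71).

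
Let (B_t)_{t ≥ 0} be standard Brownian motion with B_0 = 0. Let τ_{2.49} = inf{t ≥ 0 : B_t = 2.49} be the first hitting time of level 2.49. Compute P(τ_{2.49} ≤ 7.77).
P(τ_{2.49} ≤ 7.77) = 2(1 − Φ(2.49/√7.77)) = 2(1 − Φ(0.8933)) ≈ 0.3717

By the reflection principle for standard BM, P(τ_b ≤ t) = 2 · P(B_t ≥ b). Since B_t ~ N(0, t), P(B_t ≥ 2.49) = 1 − Φ(2.49/√t) = 1 − Φ(2.49/√7.77) = 1 − Φ(0.8933) ≈ 0.18585. Doubling: P(τ_{2.49} ≤ 7.77) ≈ 2 · 0.18585 = 0.37170 ≈ 0.3717.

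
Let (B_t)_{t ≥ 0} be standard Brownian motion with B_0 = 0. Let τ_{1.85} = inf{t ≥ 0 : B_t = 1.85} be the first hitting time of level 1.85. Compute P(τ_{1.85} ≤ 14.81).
P(τ_{1.85} ≤ 14.81) = 2(1 − Φ(1.85/√14.81)) = 2(1 − Φ(0.4807)) ≈ 0.6307

By the reflection principle for standard BM, P(τ_b ≤ t) = 2 · P(B_t ≥ b). Since B_t ~ N(0, t), P(B_t ≥ 1.85) = 1 − Φ(1.85/√t) = 1 − Φ(1.85/√14.81) = 1 − Φ(0.4807) ≈ 0.31536. Doubling: P(τ_{1.85} ≤ 14.81) ≈ 2 · 0.31536 = 0.63072 ≈ 0.6307.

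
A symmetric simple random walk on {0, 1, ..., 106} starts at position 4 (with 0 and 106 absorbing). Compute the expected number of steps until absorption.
E[τ | X_0 = 4] = 408

Let v_k = E[τ | X_0 = k]. Boundary: v_0 = v_106 = 0. Recurrence: v_k = 1 + (v_{k-1} + v_{k+1})/2 for 1 ≤ k ≤ 105. The particular solution to v_k − (v_{k-1} + v_{k+1})/2 = 1 is v_k = −k^2. Adding homogeneous solution A + B k and matching boundaries gives v_k = k (106 − k). Substituting k = 4: v_4 = 4 · 102 = 408.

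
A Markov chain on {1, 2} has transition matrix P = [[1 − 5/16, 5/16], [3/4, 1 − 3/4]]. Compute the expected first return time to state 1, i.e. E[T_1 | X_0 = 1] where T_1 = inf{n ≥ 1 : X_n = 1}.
E[T_1 | X_0 = 1] = 1/π_1 = 17/12

For an irreducible recurrent Markov chain with stationary distribution π, E[T_i | X_0 = i] = 1/π_i (Kac's formula). Here π_1 = (3/4)/(5/16 + 3/4) = (3/4)/(17/16) = 12/17, so E[T_1 | X_0 = 1] = 1/π_1 = (5/16 + 3/4)/(3/4) = (17/16)/(3/4) = 17/12.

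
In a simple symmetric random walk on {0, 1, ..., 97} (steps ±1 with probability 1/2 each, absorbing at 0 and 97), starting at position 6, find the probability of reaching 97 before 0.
P(hit 97 before 0) = 6/97

Let u_k = P(hit 97 before 0 | start at k). Then u_0 = 0, u_97 = 1, and u_k = u_{k-1}/2 + u_{k+1}/2 for 1 ≤ k ≤ 96. This harmonic recurrence is solved by u_k = k/97, giving u_6 = 6/97.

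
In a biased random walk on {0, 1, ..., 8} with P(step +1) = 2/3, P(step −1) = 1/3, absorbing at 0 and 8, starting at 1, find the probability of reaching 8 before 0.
P(hit 8 before 0) = (1 − (1/2)^1) / (1 − (1/2)^8) = 128/255

Let u_k denote P(reach 8 before 0 | start at k). Boundary: u_0 = 0, u_8 = 1. Recurrence: u_k = 2/3·u_{k+1} + 1/3·u_{k-1} for 1 ≤ k ≤ 7. Try u_k = A + B·r^k with r = q/p = (1/3)/(2/3) = 1/2. Substitution satisfies the recurrence; boundary conditions give:
  u_k = (1 − r^k) / (1 − r^N) = (1 − (1/2)^1) / (1 − (1/2)^8) = 128/255.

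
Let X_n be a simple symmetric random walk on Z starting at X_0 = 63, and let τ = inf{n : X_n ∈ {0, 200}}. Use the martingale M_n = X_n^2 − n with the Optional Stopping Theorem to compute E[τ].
E[τ] = 8631

M_n = X_n^2 − n is a martingale (since E[X_{n+1}^2 | F_n] = X_n^2 + 1). By OST (τ has finite mean in a bounded region), E[M_τ] = E[M_0] = X_0^2 − 0 = 63^2 = 3969. Also E[M_τ] = E[X_τ^2] − E[τ]. The walk exits at 0 or 200, with P(hit 200 first) = 63/200, so E[X_τ^2] = 200^2 · 63/200 + 0 = 12600. Thus E[τ] = E[X_τ^2] − E[M_τ] = 12600 − 3969 = 8631 = 63(200 − 63) = 8631.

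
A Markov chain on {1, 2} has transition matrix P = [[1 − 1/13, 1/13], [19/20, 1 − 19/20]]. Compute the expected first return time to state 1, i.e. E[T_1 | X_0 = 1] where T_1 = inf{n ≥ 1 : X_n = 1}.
E[T_1 | X_0 = 1] = 1/π_1 = 267/247

For an irreducible recurrent Markov chain with stationary distribution π, E[T_i | X_0 = i] = 1/π_i (Kac's formula). Here π_1 = (19/20)/(1/13 + 19/20) = (19/20)/(267/260) = 247/267, so E[T_1 | X_0 = 1] = 1/π_1 = (1/13 + 19/20)/(19/20) = (267/260)/(19/20) = 267/247.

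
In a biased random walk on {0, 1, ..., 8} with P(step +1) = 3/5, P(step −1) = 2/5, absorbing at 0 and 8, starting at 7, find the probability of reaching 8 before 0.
P(hit 8 before 0) = (1 − (2/3)^7) / (1 − (2/3)^8) = 6177/6305

Let u_k denote P(reach 8 before 0 | start at k). Boundary: u_0 = 0, u_8 = 1. Recurrence: u_k = 3/5·u_{k+1} + 2/5·u_{k-1} for 1 ≤ k ≤ 7. Try u_k = A + B·r^k with r = q/p = (2/5)/(3/5) = 2/3. Substitution satisfies the recurrence; boundary conditions give:
  u_k = (1 − r^k) / (1 − r^N) = (1 − (2/3)^7) / (1 − (2/3)^8) = 6177/6305.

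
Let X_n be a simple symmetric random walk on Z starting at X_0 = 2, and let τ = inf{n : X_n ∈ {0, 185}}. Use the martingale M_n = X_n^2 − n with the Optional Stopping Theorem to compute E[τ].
E[τ] = 366

M_n = X_n^2 − n is a martingale (since E[X_{n+1}^2 | F_n] = X_n^2 + 1). By OST (τ has finite mean in a bounded region), E[M_τ] = E[M_0] = X_0^2 − 0 = 2^2 = 4. Also E[M_τ] = E[X_τ^2] − E[τ]. The walk exits at 0 or 185, with P(hit 185 first) = 2/185, so E[X_τ^2] = 185^2 · 2/185 + 0 = 370. Thus E[τ] = E[X_τ^2] − E[M_τ] = 370 − 4 = 366 = 2(185 − 2) = 366.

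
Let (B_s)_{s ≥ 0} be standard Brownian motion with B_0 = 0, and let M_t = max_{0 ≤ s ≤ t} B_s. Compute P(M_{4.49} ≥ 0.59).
P(M_{4.49} ≥ 0.59) = 2·P(B_{4.49} ≥ 0.59) = 2(1 − Φ(0.59/√4.49)) ≈ 0.7807

By the reflection principle for Brownian motion, P(M_t ≥ a) = 2 · P(B_t ≥ a) for a ≥ 0. Since B_t ~ N(0, t), P(B_t ≥ 0.59) = 1 − Φ(0.59/√t) = 1 − Φ(0.59/√4.49) = 1 − Φ(0.2784). So
  P(M_{4.49} ≥ 0.59) = 2(1 − Φ(0.2784)) ≈ 0.7807.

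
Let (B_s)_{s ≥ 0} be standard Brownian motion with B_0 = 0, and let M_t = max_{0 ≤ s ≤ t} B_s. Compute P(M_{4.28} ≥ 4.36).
P(M_{4.28} ≥ 4.36) = 2·P(B_{4.28} ≥ 4.36) = 2(1 − Φ(4.36/√4.28)) ≈ 0.0351

By the reflection principle for Brownian motion, P(M_t ≥ a) = 2 · P(B_t ≥ a) for a ≥ 0. Since B_t ~ N(0, t), P(B_t ≥ 4.36) = 1 − Φ(4.36/√t) = 1 − Φ(4.36/√4.28) = 1 − Φ(2.1075). So
  P(M_{4.28} ≥ 4.36) = 2(1 − Φ(2.1075)) ≈ 0.0351.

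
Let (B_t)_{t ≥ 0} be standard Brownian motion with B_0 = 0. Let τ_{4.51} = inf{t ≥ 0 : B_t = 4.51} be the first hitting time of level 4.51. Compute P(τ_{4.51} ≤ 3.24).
P(τ_{4.51} ≤ 3.24) = 2(1 − Φ(4.51/√3.24)) = 2(1 − Φ(2.5056)) ≈ 0.0122

By the reflection principle for standard BM, P(τ_b ≤ t) = 2 · P(B_t ≥ b). Since B_t ~ N(0, t), P(B_t ≥ 4.51) = 1 − Φ(4.51/√t) = 1 − Φ(4.51/√3.24) = 1 − Φ(2.5056) ≈ 0.00611. Doubling: P(τ_{4.51} ≤ 3.24) ≈ 2 · 0.00611 = 0.01222 ≈ 0.0122.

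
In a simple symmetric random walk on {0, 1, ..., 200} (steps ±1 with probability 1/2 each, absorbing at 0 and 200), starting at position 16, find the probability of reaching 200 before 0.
P(hit 200 before 0) = 16/200 = 2/25

Let u_k = P(hit 200 before 0 | start at k). Then u_0 = 0, u_200 = 1, and u_k = u_{k-1}/2 + u_{k+1}/2 for 1 ≤ k ≤ 199. This harmonic recurrence is solved by u_k = k/200, giving u_16 = 16/200 = 2/25.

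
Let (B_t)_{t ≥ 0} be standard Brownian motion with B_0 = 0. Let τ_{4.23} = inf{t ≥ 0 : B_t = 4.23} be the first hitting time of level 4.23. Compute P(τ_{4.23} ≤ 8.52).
P(τ_{4.23} ≤ 8.52) = 2(1 − Φ(4.23/√8.52)) = 2(1 − Φ(1.4492)) ≈ 0.1473

By the reflection principle for standard BM, P(τ_b ≤ t) = 2 · P(B_t ≥ b). Since B_t ~ N(0, t), P(B_t ≥ 4.23) = 1 − Φ(4.23/√t) = 1 − Φ(4.23/√8.52) = 1 − Φ(1.4492) ≈ 0.07364. Doubling: P(τ_{4.23} ≤ 8.52) ≈ 2 · 0.07364 = 0.14728 ≈ 0.1473.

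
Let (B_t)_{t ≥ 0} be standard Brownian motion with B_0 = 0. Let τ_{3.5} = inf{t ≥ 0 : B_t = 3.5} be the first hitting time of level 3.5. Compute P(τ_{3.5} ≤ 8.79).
P(τ_{3.5} ≤ 8.79) = 2(1 − Φ(3.5/√8.79)) = 2(1 − Φ(1.1805)) ≈ 0.2378

By the reflection principle for standard BM, P(τ_b ≤ t) = 2 · P(B_t ≥ b). Since B_t ~ N(0, t), P(B_t ≥ 3.5) = 1 − Φ(3.5/√t) = 1 − Φ(3.5/√8.79) = 1 − Φ(1.1805) ≈ 0.11890. Doubling: P(τ_{3.5} ≤ 8.79) ≈ 2 · 0.11890 = 0.23780 ≈ 0.2378.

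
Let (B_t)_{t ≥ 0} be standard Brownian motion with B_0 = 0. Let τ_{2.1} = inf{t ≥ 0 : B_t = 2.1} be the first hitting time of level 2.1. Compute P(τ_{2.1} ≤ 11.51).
P(τ_{2.1} ≤ 11.51) = 2(1 − Φ(2.1/√11.51)) = 2(1 − Φ(0.6190)) ≈ 0.5359

By the reflection principle for standard BM, P(τ_b ≤ t) = 2 · P(B_t ≥ b). Since B_t ~ N(0, t), P(B_t ≥ 2.1) = 1 − Φ(2.1/√t) = 1 − Φ(2.1/√11.51) = 1 − Φ(0.6190) ≈ 0.26796. Doubling: P(τ_{2.1} ≤ 11.51) ≈ 2 · 0.26796 = 0.53592 ≈ 0.5359.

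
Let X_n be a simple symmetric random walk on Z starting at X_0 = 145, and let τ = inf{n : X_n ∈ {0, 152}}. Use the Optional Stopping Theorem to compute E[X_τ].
E[X_τ] = 145

X_n is a martingale and τ is a bounded-mean stopping time (indeed τ is finite a.s. with bounded expectation since the walk is in a bounded region). By the OST, E[X_τ] = E[X_0] = 145. Equivalently: E[X_τ] = 152 · P(hit 152 first) + 0 · P(hit 0 first) = 152 · (145/152) = 145.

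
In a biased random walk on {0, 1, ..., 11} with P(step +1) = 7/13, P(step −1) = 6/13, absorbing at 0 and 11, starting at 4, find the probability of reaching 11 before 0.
P(hit 11 before 0) = (1 − (6/7)^4) / (1 − (6/7)^11) = 910015015/1614529687

Let u_k denote P(reach 11 before 0 | start at k). Boundary: u_0 = 0, u_11 = 1. Recurrence: u_k = 7/13·u_{k+1} + 6/13·u_{k-1} for 1 ≤ k ≤ 10. Try u_k = A + B·r^k with r = q/p = (6/13)/(7/13) = 6/7. Substitution satisfies the recurrence; boundary conditions give:
  u_k = (1 − r^k) / (1 − r^N) = (1 − (6/7)^4) / (1 − (6/7)^11) = 910015015/1614529687.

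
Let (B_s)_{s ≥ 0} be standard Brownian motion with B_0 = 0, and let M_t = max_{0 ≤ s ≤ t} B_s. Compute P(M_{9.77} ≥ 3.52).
P(M_{9.77} ≥ 3.52) = 2·P(B_{9.77} ≥ 3.52) = 2(1 − Φ(3.52/√9.77)) ≈ 0.2601

By the reflection principle for Brownian motion, P(M_t ≥ a) = 2 · P(B_t ≥ a) for a ≥ 0. Since B_t ~ N(0, t), P(B_t ≥ 3.52) = 1 − Φ(3.52/√t) = 1 − Φ(3.52/√9.77) = 1 − Φ(1.1261). So
  P(M_{9.77} ≥ 3.52) = 2(1 − Φ(1.1261)) ≈ 0.2601.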